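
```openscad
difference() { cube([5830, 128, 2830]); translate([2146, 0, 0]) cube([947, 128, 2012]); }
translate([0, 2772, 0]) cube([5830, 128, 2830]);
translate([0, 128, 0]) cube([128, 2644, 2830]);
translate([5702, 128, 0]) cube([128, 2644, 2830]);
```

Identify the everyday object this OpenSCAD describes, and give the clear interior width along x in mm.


A single room. The interior width is 5574 mm.

Four walls enclosing a rectangle with a door in the front wall — a room. Outside width 5830 minus two 128 mm walls gives 5574 mm.


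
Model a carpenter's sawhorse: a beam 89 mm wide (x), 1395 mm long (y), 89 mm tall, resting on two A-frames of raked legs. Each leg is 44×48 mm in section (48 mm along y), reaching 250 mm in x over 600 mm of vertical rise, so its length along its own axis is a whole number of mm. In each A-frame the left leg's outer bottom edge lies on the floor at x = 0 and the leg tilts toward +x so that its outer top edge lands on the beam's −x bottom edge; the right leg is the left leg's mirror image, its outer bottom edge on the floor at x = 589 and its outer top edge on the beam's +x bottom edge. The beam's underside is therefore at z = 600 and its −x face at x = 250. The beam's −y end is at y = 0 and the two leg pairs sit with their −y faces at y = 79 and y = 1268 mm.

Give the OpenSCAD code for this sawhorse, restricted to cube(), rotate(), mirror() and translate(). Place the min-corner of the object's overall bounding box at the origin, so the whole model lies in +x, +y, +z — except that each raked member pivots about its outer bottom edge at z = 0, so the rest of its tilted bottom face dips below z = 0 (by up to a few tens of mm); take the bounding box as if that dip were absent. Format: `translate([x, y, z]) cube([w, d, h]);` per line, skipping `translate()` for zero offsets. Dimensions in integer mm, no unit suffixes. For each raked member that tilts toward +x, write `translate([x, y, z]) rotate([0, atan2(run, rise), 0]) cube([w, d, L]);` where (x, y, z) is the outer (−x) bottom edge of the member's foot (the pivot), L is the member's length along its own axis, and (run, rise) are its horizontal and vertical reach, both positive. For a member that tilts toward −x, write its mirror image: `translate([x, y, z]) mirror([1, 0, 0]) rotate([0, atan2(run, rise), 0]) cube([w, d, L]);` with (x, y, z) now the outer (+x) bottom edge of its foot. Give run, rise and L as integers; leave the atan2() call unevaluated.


// leg length = √(250² + 600²) = 650
// right-leg outer foot x = 2·250 + 89 = 589
// beam min-corner = (250, 0, 600)
translate([250, 0, 600]) cube([89, 1395, 89]);
translate([0, 79, 0]) rotate([0, atan2(250, 600), 0]) cube([44, 48, 650]);
translate([589, 79, 0]) mirror([1, 0, 0]) rotate([0, atan2(250, 600), 0]) cube([44, 48, 650]);
translate([0, 1268, 0]) rotate([0, atan2(250, 600), 0]) cube([44, 48, 650]);
translate([589, 1268, 0]) mirror([1, 0, 0]) rotate([0, atan2(250, 600), 0]) cube([44, 48, 650]);


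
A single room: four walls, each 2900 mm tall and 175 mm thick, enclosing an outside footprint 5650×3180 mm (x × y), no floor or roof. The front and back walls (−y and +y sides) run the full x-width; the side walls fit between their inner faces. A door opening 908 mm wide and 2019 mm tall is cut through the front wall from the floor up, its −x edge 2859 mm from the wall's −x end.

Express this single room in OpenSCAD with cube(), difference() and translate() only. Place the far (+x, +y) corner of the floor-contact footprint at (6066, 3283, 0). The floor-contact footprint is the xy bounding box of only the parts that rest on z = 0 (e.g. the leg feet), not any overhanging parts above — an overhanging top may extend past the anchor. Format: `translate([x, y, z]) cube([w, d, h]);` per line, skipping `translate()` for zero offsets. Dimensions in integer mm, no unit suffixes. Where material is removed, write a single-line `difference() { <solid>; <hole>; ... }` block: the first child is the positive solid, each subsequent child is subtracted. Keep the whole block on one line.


difference() { translate([416, 103, 0]) cube([5650, 175, 2900]); translate([3275, 103, 0]) cube([908, 175, 2019]); }
translate([416, 3108, 0]) cube([5650, 175, 2900]);
translate([416, 278, 0]) cube([175, 2830, 2900]);
translate([5891, 278, 0]) cube([175, 2830, 2900]);


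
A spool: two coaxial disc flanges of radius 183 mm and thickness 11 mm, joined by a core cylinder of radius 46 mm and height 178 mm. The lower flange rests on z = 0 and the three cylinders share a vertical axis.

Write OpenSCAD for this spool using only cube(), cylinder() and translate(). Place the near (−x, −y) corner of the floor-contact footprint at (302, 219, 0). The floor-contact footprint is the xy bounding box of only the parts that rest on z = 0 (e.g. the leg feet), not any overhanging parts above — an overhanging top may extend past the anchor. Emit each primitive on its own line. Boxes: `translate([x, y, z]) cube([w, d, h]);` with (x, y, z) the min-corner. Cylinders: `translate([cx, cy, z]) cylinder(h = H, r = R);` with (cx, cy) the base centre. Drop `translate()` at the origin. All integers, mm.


translate([485, 402, 0]) cylinder(h = 11, r = 183);
translate([485, 402, 11]) cylinder(h = 178, r = 46);
translate([485, 402, 189]) cylinder(h = 11, r = 183);


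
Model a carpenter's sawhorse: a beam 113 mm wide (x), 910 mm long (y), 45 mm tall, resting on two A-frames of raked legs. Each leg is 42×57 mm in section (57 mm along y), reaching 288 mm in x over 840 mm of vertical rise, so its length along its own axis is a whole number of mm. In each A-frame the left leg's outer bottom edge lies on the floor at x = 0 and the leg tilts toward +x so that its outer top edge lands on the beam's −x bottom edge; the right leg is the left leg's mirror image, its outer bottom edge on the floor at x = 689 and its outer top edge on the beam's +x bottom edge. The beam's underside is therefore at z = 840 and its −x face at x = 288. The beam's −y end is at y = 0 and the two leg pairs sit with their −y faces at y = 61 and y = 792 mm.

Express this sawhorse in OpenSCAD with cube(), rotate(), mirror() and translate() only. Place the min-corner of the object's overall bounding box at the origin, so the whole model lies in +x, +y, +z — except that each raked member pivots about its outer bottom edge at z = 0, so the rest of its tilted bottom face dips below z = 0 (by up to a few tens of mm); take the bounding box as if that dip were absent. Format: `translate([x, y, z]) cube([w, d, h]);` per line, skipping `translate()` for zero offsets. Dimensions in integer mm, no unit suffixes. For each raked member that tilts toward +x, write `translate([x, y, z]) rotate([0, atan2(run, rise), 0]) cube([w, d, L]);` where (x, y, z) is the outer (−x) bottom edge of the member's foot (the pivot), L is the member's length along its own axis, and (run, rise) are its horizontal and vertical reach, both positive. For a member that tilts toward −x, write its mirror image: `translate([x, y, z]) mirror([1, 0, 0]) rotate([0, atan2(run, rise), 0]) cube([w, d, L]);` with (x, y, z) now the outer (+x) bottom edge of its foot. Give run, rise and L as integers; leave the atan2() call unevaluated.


// leg length = √(288² + 840²) = 888
// right-leg outer foot x = 2·288 + 113 = 689
// beam min-corner = (288, 0, 840)
translate([288, 0, 840]) cube([113, 910, 45]);
translate([0, 61, 0]) rotate([0, atan2(288, 840), 0]) cube([42, 57, 888]);
translate([689, 61, 0]) mirror([1, 0, 0]) rotate([0, atan2(288, 840), 0]) cube([42, 57, 888]);
translate([0, 792, 0]) rotate([0, atan2(288, 840), 0]) cube([42, 57, 888]);
translate([689, 792, 0]) mirror([1, 0, 0]) rotate([0, atan2(288, 840), 0]) cube([42, 57, 888]);


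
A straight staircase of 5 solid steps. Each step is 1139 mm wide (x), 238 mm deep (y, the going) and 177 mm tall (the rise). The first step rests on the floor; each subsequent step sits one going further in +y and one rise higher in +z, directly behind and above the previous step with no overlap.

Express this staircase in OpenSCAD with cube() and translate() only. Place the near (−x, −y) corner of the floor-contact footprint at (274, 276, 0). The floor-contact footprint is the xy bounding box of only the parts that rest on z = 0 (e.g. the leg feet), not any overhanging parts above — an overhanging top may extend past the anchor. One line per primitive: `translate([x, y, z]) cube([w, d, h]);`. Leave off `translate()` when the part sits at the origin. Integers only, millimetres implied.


translate([274, 276, 0]) cube([1139, 238, 177]);
translate([274, 514, 177]) cube([1139, 238, 177]);
translate([274, 752, 354]) cube([1139, 238, 177]);
translate([274, 990, 531]) cube([1139, 238, 177]);
translate([274, 1228, 708]) cube([1139, 238, 177]);


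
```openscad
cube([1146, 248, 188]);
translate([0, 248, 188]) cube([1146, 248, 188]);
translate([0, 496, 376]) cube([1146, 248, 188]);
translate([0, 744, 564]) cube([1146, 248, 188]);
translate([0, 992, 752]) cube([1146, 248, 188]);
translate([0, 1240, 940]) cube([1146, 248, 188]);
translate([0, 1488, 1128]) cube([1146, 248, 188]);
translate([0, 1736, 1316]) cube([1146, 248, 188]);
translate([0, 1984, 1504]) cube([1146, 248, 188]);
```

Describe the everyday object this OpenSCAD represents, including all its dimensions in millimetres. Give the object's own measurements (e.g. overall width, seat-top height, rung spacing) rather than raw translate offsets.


A straight staircase of 9 solid steps. Each step is 1146 mm wide (x), 248 mm deep (y, the going) and 188 mm tall (the rise). The first step rests on the floor; each subsequent step sits one going further in +y and one rise higher in +z, directly behind and above the previous step with no overlap.


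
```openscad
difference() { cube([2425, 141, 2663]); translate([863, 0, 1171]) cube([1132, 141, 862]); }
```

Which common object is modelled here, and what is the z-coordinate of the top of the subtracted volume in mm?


A wall with a window opening. The window head height is 2033 mm.

A wall with a rectangular opening subtracted — a window. Sill at z = 1171, opening 862 mm tall, so the head is at 1171 + 862 = 2033 mm.


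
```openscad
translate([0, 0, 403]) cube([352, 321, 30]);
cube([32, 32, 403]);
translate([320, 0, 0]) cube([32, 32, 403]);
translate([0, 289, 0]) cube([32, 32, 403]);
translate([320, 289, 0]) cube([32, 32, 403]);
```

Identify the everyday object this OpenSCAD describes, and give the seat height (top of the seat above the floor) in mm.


A stool. The seat height is 433 mm.

A 352×321×30 slab at z = 403 on four corner posts — a stool. The seat top is 403 + 30 = 433 mm.


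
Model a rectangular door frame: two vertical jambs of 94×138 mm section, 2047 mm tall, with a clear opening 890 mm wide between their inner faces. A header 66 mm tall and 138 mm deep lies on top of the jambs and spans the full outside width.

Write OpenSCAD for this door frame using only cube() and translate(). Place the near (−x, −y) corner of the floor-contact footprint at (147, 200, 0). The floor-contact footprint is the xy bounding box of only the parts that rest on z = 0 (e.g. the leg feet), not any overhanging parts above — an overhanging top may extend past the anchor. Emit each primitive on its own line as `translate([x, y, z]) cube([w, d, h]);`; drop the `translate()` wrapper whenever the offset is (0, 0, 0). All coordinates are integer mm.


translate([147, 200, 0]) cube([94, 138, 2047]);
translate([1131, 200, 0]) cube([94, 138, 2047]);
translate([147, 200, 2047]) cube([1078, 138, 66]);


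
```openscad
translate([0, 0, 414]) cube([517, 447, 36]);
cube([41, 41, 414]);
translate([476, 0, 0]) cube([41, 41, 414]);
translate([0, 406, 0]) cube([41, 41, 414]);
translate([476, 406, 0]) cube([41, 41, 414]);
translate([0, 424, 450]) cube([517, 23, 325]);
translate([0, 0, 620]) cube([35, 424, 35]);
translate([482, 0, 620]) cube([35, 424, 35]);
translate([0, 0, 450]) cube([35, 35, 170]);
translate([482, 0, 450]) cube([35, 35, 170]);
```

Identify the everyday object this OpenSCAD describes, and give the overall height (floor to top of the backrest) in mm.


A chair. The overall height is 775 mm.

A slab on four corner posts with a tall panel at the back — a chair. The seat slab sits at z = 414 with thickness 36, and the 325 mm backrest starts at the seat top, so the overall height is 414 + 36 + 325 = 775 mm.


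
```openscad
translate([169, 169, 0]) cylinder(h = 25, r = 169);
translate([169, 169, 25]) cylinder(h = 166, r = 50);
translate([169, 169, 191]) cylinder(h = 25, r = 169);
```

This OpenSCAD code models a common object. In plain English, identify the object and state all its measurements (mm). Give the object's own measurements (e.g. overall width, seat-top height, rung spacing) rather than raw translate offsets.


A spool: two coaxial disc flanges of radius 169 mm and thickness 25 mm, joined by a core cylinder of radius 50 mm and height 166 mm. The lower flange rests on z = 0 and the three cylinders share a vertical axis.


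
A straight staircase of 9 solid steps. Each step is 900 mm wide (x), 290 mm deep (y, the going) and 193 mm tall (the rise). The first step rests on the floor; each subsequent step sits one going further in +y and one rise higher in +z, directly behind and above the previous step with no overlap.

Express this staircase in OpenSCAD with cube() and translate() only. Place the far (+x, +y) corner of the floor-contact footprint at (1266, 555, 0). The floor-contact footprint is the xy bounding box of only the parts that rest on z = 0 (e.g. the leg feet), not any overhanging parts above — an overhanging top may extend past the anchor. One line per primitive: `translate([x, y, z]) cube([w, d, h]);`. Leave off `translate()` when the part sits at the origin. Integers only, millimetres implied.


translate([366, 265, 0]) cube([900, 290, 193]);
translate([366, 555, 193]) cube([900, 290, 193]);
translate([366, 845, 386]) cube([900, 290, 193]);
translate([366, 1135, 579]) cube([900, 290, 193]);
translate([366, 1425, 772]) cube([900, 290, 193]);
translate([366, 1715, 965]) cube([900, 290, 193]);
translate([366, 2005, 1158]) cube([900, 290, 193]);
translate([366, 2295, 1351]) cube([900, 290, 193]);
translate([366, 2585, 1544]) cube([900, 290, 193]);


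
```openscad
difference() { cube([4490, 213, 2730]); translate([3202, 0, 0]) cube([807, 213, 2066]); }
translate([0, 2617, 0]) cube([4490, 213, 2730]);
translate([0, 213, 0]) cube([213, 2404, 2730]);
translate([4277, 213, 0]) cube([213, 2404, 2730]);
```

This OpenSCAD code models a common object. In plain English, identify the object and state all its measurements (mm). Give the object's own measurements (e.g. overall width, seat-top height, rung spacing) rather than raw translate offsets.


A single room: four walls, each 2730 mm tall and 213 mm thick, enclosing an outside footprint 4490×2830 mm (x × y), no floor or roof. The front and back walls (−y and +y sides) run the full x-width; the side walls fit between their inner faces. A door opening 807 mm wide and 2066 mm tall is cut through the front wall from the floor up, its −x edge 3202 mm from the wall's −x end.


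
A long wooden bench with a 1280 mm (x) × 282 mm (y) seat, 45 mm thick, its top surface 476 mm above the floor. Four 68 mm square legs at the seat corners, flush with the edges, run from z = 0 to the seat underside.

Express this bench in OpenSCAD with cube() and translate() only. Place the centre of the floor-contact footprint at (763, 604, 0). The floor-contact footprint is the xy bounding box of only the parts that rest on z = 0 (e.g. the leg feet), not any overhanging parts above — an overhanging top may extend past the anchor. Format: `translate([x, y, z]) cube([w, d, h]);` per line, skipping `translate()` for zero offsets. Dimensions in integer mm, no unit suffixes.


translate([123, 463, 431]) cube([1280, 282, 45]);
translate([123, 463, 0]) cube([68, 68, 431]);
translate([123, 677, 0]) cube([68, 68, 431]);
translate([1335, 463, 0]) cube([68, 68, 431]);
translate([1335, 677, 0]) cube([68, 68, 431]);


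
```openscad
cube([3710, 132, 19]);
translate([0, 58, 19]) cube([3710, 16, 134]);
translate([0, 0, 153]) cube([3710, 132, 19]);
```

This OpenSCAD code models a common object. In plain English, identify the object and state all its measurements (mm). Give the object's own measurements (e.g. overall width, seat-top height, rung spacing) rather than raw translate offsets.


An I-beam lying along x, 3710 mm long. Overall section height 172 mm. Two flanges 132 mm wide (y) and 19 mm thick, one on the floor and one at the top; a web 16 mm thick runs between them, centred on the flange width.


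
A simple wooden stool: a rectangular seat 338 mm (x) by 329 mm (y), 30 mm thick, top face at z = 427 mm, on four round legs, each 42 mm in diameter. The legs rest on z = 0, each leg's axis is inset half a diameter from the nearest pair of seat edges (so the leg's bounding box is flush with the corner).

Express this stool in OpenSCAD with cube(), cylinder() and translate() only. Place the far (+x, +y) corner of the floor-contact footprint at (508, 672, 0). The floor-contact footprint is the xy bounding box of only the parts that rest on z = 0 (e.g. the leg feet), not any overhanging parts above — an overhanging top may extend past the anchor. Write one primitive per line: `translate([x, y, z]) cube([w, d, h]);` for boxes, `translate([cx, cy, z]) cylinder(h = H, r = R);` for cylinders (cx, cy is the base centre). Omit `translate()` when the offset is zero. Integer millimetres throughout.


translate([170, 343, 397]) cube([338, 329, 30]);
translate([191, 364, 0]) cylinder(h = 397, r = 21);
translate([487, 364, 0]) cylinder(h = 397, r = 21);
translate([191, 651, 0]) cylinder(h = 397, r = 21);
translate([487, 651, 0]) cylinder(h = 397, r = 21);


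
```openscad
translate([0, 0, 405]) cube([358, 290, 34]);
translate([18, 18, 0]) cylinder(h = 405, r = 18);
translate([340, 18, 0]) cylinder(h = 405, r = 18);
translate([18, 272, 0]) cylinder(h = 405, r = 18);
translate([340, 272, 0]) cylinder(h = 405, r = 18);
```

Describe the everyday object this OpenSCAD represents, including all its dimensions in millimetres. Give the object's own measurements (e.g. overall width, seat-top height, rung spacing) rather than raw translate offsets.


A simple wooden stool: a rectangular seat 358 mm (x) by 290 mm (y), 34 mm thick, top face at z = 439 mm, on four round legs, each 36 mm in diameter. The legs rest on z = 0, each leg's axis is inset half a diameter from the nearest pair of seat edges (so the leg's bounding box is flush with the corner).


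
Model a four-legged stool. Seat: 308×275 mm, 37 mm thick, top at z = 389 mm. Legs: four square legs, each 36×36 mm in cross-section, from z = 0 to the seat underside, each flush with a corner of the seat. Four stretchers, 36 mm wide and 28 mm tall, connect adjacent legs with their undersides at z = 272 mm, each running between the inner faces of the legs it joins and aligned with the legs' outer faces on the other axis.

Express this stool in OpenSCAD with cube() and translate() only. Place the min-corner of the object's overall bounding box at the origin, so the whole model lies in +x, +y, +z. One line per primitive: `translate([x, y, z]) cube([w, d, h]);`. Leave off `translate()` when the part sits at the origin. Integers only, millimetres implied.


// leg_h = 389 - 37 = 352
// stretcher span = 308 - 2*36 = 236
translate([0, 0, 352]) cube([308, 275, 37]);
cube([36, 36, 352]);
translate([272, 0, 0]) cube([36, 36, 352]);
translate([0, 239, 0]) cube([36, 36, 352]);
translate([272, 239, 0]) cube([36, 36, 352]);
translate([36, 0, 272]) cube([236, 36, 28]);
translate([36, 239, 272]) cube([236, 36, 28]);
translate([0, 36, 272]) cube([36, 203, 28]);
translate([272, 36, 272]) cube([36, 203, 28]);


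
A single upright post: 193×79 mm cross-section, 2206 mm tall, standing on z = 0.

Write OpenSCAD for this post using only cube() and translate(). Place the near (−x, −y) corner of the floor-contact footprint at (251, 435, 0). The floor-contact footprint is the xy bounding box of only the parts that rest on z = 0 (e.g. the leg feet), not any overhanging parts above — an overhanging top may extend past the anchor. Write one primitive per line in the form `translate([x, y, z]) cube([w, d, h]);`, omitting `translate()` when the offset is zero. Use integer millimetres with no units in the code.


translate([251, 435, 0]) cube([193, 79, 2206]);


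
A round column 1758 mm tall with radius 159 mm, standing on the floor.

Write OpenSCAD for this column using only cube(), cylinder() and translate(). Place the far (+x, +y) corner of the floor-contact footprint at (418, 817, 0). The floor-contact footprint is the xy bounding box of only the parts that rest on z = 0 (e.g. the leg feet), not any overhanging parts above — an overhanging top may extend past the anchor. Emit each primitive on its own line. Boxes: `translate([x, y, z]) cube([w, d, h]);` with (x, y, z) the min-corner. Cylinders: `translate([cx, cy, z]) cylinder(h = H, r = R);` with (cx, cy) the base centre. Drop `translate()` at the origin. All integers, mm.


translate([259, 658, 0]) cylinder(h = 1758, r = 159);


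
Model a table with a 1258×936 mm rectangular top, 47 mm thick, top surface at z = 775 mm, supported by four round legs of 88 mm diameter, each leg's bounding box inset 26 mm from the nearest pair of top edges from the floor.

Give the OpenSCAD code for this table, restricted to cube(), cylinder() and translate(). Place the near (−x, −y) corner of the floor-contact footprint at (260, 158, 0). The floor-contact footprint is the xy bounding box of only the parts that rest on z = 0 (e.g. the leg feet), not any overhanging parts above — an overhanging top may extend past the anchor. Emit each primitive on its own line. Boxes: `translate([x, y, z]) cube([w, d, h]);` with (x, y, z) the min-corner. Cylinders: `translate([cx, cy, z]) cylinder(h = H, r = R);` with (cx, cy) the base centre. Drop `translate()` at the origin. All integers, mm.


// leg_h = 775 - 47 = 728
translate([234, 132, 728]) cube([1258, 936, 47]);
translate([304, 202, 0]) cylinder(h = 728, r = 44);
translate([1422, 202, 0]) cylinder(h = 728, r = 44);
translate([304, 998, 0]) cylinder(h = 728, r = 44);
translate([1422, 998, 0]) cylinder(h = 728, r = 44);


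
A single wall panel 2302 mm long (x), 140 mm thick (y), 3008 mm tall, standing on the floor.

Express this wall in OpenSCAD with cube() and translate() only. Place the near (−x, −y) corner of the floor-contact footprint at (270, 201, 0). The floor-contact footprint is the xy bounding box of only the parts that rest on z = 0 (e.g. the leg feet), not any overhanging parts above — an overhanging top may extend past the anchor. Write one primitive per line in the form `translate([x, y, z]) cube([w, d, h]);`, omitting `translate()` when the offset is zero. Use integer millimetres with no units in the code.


translate([270, 201, 0]) cube([2302, 140, 3008]);


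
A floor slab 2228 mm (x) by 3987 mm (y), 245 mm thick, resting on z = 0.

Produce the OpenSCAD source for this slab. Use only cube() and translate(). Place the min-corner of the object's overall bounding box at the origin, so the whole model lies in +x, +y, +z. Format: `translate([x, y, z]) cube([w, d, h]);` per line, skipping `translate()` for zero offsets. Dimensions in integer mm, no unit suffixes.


cube([2228, 3987, 245]);


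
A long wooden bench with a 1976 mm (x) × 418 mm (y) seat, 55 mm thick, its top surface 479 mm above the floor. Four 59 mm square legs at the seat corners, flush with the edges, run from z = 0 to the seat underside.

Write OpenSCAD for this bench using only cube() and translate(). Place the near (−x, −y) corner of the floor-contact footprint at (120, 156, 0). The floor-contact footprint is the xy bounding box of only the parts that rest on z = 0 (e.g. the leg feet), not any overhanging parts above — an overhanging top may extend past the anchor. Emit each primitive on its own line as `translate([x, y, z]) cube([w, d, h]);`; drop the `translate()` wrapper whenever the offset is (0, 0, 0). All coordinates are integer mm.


// leg_h = 479 − 55 = 424
translate([120, 156, 424]) cube([1976, 418, 55]);
translate([120, 156, 0]) cube([59, 59, 424]);
translate([120, 515, 0]) cube([59, 59, 424]);
translate([2037, 156, 0]) cube([59, 59, 424]);
translate([2037, 515, 0]) cube([59, 59, 424]);


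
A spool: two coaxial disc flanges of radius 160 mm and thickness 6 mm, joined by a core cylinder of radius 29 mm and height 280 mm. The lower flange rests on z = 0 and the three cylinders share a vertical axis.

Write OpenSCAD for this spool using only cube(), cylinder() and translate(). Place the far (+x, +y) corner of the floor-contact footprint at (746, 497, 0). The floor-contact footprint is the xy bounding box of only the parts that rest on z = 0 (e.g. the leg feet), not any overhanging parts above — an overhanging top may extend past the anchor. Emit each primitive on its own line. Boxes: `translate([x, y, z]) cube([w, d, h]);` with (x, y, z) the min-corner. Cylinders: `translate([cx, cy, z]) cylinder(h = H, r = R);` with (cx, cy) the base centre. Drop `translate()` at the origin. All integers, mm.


translate([586, 337, 0]) cylinder(h = 6, r = 160);
translate([586, 337, 6]) cylinder(h = 280, r = 29);
translate([586, 337, 286]) cylinder(h = 6, r = 160);


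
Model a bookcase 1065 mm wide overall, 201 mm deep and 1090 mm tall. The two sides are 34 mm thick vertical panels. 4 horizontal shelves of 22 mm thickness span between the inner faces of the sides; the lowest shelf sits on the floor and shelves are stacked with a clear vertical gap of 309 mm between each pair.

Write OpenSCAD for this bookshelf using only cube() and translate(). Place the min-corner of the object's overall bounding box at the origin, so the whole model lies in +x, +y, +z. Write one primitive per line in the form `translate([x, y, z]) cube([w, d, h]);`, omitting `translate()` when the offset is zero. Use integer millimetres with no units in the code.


cube([34, 201, 1090]);
translate([1031, 0, 0]) cube([34, 201, 1090]);
translate([34, 0, 0]) cube([997, 201, 22]);
translate([34, 0, 331]) cube([997, 201, 22]);
translate([34, 0, 662]) cube([997, 201, 22]);
translate([34, 0, 993]) cube([997, 201, 22]);


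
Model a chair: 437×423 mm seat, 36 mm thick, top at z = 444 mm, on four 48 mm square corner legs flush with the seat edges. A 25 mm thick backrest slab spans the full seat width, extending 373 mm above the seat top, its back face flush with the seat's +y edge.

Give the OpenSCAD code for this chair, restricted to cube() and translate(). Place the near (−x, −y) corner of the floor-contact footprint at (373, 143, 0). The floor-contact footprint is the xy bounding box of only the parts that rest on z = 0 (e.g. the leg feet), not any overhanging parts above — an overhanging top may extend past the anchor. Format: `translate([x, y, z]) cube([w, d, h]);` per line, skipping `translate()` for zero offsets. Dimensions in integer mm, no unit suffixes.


// leg_h = 444 - 36 = 408
translate([373, 143, 408]) cube([437, 423, 36]);
translate([373, 143, 0]) cube([48, 48, 408]);
translate([762, 143, 0]) cube([48, 48, 408]);
translate([373, 518, 0]) cube([48, 48, 408]);
translate([762, 518, 0]) cube([48, 48, 408]);
translate([373, 541, 444]) cube([437, 25, 373]);


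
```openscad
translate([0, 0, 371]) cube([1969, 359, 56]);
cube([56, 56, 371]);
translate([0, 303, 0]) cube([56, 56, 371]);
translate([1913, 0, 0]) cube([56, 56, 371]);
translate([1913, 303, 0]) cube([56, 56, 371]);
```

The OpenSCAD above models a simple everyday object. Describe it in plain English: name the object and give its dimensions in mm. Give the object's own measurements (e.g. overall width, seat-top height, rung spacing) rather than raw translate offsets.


A bench: a 1969×359 mm seat slab, 56 mm thick, top at z = 427 mm, on four 56×56 mm square legs flush with the seat corners and standing on z = 0.


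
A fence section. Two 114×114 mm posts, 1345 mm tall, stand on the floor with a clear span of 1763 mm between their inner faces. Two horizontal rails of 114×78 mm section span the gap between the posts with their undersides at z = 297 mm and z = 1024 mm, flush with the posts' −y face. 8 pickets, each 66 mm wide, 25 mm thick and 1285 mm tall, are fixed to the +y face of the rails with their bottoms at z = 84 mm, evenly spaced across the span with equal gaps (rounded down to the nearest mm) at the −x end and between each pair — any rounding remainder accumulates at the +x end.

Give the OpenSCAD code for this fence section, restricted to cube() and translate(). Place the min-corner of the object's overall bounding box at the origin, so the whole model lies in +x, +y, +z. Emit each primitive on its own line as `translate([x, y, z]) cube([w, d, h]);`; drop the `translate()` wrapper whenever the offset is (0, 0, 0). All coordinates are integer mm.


cube([114, 114, 1345]);
translate([1877, 0, 0]) cube([114, 114, 1345]);
translate([114, 0, 297]) cube([1763, 114, 78]);
translate([114, 0, 1024]) cube([1763, 114, 78]);
translate([251, 114, 84]) cube([66, 25, 1285]);
translate([454, 114, 84]) cube([66, 25, 1285]);
translate([657, 114, 84]) cube([66, 25, 1285]);
translate([860, 114, 84]) cube([66, 25, 1285]);
translate([1063, 114, 84]) cube([66, 25, 1285]);
translate([1266, 114, 84]) cube([66, 25, 1285]);
translate([1469, 114, 84]) cube([66, 25, 1285]);
translate([1672, 114, 84]) cube([66, 25, 1285]);


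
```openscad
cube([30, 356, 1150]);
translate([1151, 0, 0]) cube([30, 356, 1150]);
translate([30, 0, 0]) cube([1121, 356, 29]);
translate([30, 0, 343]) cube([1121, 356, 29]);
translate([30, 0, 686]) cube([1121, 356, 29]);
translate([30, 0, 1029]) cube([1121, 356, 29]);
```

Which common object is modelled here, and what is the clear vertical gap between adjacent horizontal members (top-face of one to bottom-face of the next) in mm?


A bookshelf. The clear shelf gap is 314 mm.

Two tall side panels with 4 horizontal boards between them — a bookshelf. The first two shelf undersides are at z = 0 and z = 343; with shelf thickness 29, the clear gap is 343 − 0 − 29 = 314 mm.


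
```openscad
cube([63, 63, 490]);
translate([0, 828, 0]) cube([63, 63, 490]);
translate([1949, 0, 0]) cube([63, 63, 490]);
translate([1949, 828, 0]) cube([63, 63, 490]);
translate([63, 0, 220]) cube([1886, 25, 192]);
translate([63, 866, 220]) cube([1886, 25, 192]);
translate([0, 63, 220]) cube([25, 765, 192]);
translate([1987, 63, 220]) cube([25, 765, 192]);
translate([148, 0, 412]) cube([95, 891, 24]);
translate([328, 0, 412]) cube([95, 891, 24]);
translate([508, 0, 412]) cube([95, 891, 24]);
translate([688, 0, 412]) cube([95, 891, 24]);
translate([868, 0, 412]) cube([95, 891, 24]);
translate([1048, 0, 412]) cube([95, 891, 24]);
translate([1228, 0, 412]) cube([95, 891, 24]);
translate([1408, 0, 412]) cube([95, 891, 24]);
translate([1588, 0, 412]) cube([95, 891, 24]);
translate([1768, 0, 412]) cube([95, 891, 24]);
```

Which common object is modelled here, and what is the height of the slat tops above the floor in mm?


A bed frame. The slat-top height is 436 mm.

Four posts, four rails, and a row of slats — a bed frame. Slats sit on the rails at z = 220 + 192 = 412; with slat thickness 24, the top is 436 mm.


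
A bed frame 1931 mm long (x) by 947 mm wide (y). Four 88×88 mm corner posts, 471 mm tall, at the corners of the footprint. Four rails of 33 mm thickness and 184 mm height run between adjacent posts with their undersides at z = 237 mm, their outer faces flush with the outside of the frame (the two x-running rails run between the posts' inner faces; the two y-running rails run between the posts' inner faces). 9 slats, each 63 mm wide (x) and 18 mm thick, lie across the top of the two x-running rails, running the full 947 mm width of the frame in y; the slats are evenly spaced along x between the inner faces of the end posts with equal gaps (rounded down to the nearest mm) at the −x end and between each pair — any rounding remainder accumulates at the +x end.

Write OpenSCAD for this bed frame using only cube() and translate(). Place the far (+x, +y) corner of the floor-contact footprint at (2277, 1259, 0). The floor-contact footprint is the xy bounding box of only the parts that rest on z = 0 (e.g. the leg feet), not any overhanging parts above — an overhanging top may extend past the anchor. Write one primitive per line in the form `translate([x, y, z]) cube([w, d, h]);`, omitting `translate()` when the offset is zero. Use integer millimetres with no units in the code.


translate([346, 312, 0]) cube([88, 88, 471]);
translate([346, 1171, 0]) cube([88, 88, 471]);
translate([2189, 312, 0]) cube([88, 88, 471]);
translate([2189, 1171, 0]) cube([88, 88, 471]);
translate([434, 312, 237]) cube([1755, 33, 184]);
translate([434, 1226, 237]) cube([1755, 33, 184]);
translate([346, 400, 237]) cube([33, 771, 184]);
translate([2244, 400, 237]) cube([33, 771, 184]);
translate([552, 312, 421]) cube([63, 947, 18]);
translate([733, 312, 421]) cube([63, 947, 18]);
translate([914, 312, 421]) cube([63, 947, 18]);
translate([1095, 312, 421]) cube([63, 947, 18]);
translate([1276, 312, 421]) cube([63, 947, 18]);
translate([1457, 312, 421]) cube([63, 947, 18]);
translate([1638, 312, 421]) cube([63, 947, 18]);
translate([1819, 312, 421]) cube([63, 947, 18]);
translate([2000, 312, 421]) cube([63, 947, 18]);


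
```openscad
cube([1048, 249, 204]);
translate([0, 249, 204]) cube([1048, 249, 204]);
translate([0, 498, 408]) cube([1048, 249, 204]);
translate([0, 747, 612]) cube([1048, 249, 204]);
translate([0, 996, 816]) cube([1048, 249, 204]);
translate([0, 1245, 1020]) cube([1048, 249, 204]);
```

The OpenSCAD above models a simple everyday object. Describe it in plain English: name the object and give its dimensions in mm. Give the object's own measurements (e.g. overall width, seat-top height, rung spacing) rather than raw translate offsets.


A straight staircase of 6 solid steps. Each step is 1048 mm wide (x), 249 mm deep (y, the going) and 204 mm tall (the rise). The first step rests on the floor; each subsequent step sits one going further in +y and one rise higher in +z, directly behind and above the previous step with no overlap.


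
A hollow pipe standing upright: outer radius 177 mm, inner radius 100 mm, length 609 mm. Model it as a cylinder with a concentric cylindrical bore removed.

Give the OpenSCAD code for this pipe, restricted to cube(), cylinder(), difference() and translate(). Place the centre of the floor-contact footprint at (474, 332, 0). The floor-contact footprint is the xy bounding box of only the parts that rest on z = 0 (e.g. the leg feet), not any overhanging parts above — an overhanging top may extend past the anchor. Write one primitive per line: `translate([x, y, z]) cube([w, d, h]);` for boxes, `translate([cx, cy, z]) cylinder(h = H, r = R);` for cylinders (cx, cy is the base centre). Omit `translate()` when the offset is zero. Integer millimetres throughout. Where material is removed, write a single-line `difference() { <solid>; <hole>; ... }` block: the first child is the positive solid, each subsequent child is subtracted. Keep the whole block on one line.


difference() { translate([474, 332, 0]) cylinder(h = 609, r = 177); translate([474, 332, 0]) cylinder(h = 609, r = 100); }


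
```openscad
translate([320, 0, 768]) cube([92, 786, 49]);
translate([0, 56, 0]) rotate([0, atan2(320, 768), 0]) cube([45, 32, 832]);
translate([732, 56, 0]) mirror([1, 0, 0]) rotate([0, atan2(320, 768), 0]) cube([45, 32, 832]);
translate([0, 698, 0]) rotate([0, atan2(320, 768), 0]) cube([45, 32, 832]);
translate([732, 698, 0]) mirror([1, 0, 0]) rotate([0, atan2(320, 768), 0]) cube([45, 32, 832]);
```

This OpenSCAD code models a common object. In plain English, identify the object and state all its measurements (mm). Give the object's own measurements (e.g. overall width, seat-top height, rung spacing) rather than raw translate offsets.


A sawhorse. A 92×786×49 mm beam (x, y, z) sits on two A-frame leg pairs. Each pair is two raked legs of 45×32 mm section (32 mm along y) splaying symmetrically in x. Each leg rises 768 mm vertically over 320 mm of horizontal reach and is 832 mm long along its own axis. Every leg's outer bottom edge rests on the floor and its outer top edge meets a bottom edge of the beam — the left legs (tilting toward +x) meet the beam's −x bottom edge, the right legs (their mirror images, tilting toward −x) meet its +x bottom edge — so the leg tops tuck under the beam, the beam's underside is 768 mm above the floor, and the feet are 732 mm apart outside-to-outside with the beam centred between them. The two leg pairs are set in 56 mm from either end of the beam.


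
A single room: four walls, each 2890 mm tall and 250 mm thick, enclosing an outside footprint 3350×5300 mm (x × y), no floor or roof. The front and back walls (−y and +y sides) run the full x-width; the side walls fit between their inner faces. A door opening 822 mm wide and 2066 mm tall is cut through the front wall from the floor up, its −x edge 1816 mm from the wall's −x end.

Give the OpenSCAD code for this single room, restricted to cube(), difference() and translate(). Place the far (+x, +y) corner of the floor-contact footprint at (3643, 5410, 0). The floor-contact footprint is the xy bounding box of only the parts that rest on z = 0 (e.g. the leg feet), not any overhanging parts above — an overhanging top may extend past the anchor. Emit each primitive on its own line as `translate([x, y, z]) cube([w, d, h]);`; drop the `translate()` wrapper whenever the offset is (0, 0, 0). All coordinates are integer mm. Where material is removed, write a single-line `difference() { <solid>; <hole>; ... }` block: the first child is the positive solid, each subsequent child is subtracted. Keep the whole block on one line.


difference() { translate([293, 110, 0]) cube([3350, 250, 2890]); translate([2109, 110, 0]) cube([822, 250, 2066]); }
translate([293, 5160, 0]) cube([3350, 250, 2890]);
translate([293, 360, 0]) cube([250, 4800, 2890]);
translate([3393, 360, 0]) cube([250, 4800, 2890]);


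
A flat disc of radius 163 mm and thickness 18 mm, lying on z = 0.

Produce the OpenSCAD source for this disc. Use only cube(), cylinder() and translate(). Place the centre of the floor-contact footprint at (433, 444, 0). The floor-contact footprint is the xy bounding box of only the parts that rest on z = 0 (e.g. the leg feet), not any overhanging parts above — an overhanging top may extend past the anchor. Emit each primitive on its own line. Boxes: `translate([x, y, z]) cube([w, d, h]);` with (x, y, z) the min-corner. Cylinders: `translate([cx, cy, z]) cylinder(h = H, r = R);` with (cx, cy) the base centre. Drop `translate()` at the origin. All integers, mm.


translate([433, 444, 0]) cylinder(h = 18, r = 163);


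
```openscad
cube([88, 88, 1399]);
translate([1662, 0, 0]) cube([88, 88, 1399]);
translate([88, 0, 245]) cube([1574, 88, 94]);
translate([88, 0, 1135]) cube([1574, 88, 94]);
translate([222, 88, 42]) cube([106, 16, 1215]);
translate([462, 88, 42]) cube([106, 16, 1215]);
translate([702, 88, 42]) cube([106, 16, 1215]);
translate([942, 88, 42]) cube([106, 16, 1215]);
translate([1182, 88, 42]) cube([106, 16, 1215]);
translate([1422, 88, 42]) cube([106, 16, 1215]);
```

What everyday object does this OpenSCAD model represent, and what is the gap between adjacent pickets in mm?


A fence section. The picket gap is 134 mm.

Two posts, two rails, 6 pickets — a fence section. Span 1574 mm holds 6 pickets of 106 mm with 7 equal gaps: ⌊(1574 − 6·106) / 7⌋ = 134 mm.


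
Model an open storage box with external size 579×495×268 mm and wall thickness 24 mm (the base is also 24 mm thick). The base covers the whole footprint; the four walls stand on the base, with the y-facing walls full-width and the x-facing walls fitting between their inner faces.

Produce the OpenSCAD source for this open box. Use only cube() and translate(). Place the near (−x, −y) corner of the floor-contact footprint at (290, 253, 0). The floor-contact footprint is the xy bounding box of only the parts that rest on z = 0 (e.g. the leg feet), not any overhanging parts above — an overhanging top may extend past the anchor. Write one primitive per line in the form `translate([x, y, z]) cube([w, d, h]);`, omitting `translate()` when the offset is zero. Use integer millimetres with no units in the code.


translate([290, 253, 0]) cube([579, 495, 24]);
translate([290, 253, 24]) cube([579, 24, 244]);
translate([290, 724, 24]) cube([579, 24, 244]);
translate([290, 277, 24]) cube([24, 447, 244]);
translate([845, 277, 24]) cube([24, 447, 244]);
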